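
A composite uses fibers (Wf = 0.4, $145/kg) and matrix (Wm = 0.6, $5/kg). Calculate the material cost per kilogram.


Cost = cost_f*Wf + cost_m*Wm = 145*0.4 + 5*0.6 = $61.0/kg

$61.0/kg


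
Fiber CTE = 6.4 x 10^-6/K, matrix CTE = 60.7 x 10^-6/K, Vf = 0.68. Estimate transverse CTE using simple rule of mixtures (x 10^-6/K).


alpha_2 = alpha_f*Vf + alpha_m*(1-Vf) = 6.4*0.68 + 60.7*0.32 = 23.8 x 10^-6/K

23.8 x 10^-6/K


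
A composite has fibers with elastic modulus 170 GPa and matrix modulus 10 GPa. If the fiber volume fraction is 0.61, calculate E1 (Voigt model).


E1 = Ef*Vf + Em*(1-Vf) = 170*0.61 + 10*0.39 = 107.6 GPa

107.6 GPa


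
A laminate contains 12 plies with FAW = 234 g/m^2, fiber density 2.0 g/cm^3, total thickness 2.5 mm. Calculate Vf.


Vf = n * FAW / (rho_f * h * 1000) = 12 * 234 / (2.0 * 2.5 * 1000) = 0.5616

0.5616


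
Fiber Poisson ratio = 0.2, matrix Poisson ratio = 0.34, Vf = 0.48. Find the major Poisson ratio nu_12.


nu_12 = nu_f*Vf + nu_m*(1-Vf) = 0.2*0.48 + 0.34*0.52 = 0.2728

0.2728


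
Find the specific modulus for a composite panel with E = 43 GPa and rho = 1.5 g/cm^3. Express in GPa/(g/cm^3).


Specific stiffness = E/rho = 43/1.5 = 28.7 GPa/(g/cm^3)

28.7 GPa/(g/cm^3)


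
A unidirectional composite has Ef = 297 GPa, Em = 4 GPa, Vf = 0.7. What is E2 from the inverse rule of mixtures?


1/E2 = Vf/Ef + (1-Vf)/Em = 0.7/297 + 0.3/4
E2 = 12.93 GPa

12.93 GPa


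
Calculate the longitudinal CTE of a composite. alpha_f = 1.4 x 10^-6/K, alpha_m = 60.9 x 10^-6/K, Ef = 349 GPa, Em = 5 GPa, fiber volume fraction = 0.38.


E1 = Ef*Vf + Em*(1-Vf) = 135.72
alpha_1 = (alpha_f*Ef*Vf + alpha_m*Em*(1-Vf))/E1 = 2.76 x 10^-6/K

2.76 x 10^-6/K


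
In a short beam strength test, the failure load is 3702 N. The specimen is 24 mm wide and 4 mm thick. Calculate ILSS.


ILSS = 3F/(4bh) = 3*3702/(4*24*4) = 28.92 MPa

28.92 MPa


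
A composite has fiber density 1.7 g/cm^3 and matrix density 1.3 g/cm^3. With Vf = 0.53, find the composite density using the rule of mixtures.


rho_c = rho_f*Vf + rho_m*(1-Vf) = 1.7*0.53 + 1.3*0.47 = 1.512 g/cm^3

1.512 g/cm^3


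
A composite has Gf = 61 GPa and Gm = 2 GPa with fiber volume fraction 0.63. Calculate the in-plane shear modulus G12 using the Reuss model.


1/G12 = Vf/Gf + (1-Vf)/Gm = 0.63/61 + 0.37/2
G12 = 5.12 GPa

5.12 GPa


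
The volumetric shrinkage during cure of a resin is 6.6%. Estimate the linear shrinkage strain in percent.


Linear shrinkage ≈ vol_shrink/3 = 6.6/3 = 2.2%

2.2%


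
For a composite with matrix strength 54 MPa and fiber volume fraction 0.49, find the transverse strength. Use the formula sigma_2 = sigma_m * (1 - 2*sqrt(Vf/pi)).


factor = 1 - 2*sqrt(0.49/pi) = 0.2101
sigma_2 = 54 * 0.2101 = 11.35 MPa

11.35 MPa


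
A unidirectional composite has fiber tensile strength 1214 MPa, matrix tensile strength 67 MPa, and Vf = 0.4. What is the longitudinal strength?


sigma_1 = sigma_f*Vf + sigma_m*(1-Vf) = 1214*0.4 + 67*0.6 = 525.8 MPa

525.8 MPa


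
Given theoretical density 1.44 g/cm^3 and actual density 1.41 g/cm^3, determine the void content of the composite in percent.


Void% = (rho_theo - rho_actual)/rho_theo * 100 = (1.44 - 1.41)/1.44 * 100 = 2.08%

2.08%


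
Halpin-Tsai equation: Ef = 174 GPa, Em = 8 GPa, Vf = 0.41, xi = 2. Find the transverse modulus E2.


eta = (Ef/Em - 1)/(Ef/Em + xi) = (21.75 - 1)/(21.75 + 2) = 0.8737
E2 = Em*(1+xi*eta*Vf)/(1-eta*Vf) = 21.4 GPa

21.4 GPa


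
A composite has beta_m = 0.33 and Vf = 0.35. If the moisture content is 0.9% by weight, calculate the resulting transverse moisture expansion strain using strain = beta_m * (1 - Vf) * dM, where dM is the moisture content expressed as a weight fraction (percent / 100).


dM = 0.9/100 = 0.009
strain = beta_m * (1-Vf) * dM = 0.33 * 0.65 * 0.009 = 0.0019305

0.0019305


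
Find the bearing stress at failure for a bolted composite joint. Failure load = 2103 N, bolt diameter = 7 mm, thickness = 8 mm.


sigma_br = F/(d*h) = 2103/(7*8) = 37.6 MPa

37.6 MPa


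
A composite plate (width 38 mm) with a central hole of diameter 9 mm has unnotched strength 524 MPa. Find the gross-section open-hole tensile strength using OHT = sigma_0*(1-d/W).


OHT = sigma_0*(1-d/W) = 524*(1-9/38) = 399.9 MPa

399.9 MPa


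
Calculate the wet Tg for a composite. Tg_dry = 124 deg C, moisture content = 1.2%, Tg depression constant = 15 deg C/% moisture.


Tg_wet = Tg_dry - k*moisture = 124 - 15*1.2 = 106.0 deg C

106.0 deg C


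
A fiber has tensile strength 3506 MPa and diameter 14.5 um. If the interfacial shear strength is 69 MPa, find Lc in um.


Lc = sigma_f * d / (2 * tau_i) = 3506 * 14.5 / (2 * 69) = 368.4 um

368.4 um


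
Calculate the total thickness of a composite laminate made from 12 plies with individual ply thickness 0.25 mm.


h = n * t_ply = 12 * 0.25 = 3.0 mm

3.0 mm


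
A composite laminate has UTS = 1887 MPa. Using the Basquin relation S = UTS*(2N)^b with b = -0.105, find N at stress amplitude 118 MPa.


N = 0.5 * (S/UTS)^(1/b) = 0.5 * (118/1887)^(1/-0.105) = 1.4608e+11 cycles

1.4608e+11 cycles


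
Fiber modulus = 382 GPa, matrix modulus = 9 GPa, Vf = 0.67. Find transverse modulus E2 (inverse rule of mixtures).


1/E2 = Vf/Ef + (1-Vf)/Em = 0.67/382 + 0.33/9
E2 = 26.03 GPa

26.03 GPa


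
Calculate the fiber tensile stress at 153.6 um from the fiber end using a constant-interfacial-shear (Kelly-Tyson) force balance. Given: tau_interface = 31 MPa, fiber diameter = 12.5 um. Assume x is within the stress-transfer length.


Force balance: sigma_f * (pi*d^2/4) = tau * (pi*d) * x  ->  sigma_f = 4 * tau * x / d
sigma_f = 4 * 31 * 153.6 / 12.5 = 1523.7 MPa

1523.7 MPa


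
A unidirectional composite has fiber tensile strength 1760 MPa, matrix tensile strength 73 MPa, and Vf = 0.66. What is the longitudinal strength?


sigma_1 = sigma_f*Vf + sigma_m*(1-Vf) = 1760*0.66 + 73*0.34 = 1186.4 MPa

1186.4 MPa


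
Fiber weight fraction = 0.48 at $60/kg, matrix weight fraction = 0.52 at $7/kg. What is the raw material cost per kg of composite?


Cost = cost_f*Wf + cost_m*Wm = 60*0.48 + 7*0.52 = $32.44/kg

$32.44/kg


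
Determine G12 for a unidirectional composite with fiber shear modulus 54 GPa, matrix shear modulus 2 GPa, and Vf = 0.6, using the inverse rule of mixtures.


1/G12 = Vf/Gf + (1-Vf)/Gm = 0.6/54 + 0.4/2
G12 = 4.74 GPa

4.74 GPa


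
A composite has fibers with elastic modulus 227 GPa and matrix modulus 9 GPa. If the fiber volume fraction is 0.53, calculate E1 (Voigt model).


E1 = Ef*Vf + Em*(1-Vf) = 227*0.53 + 9*0.47 = 124.54 GPa

124.54 GPa


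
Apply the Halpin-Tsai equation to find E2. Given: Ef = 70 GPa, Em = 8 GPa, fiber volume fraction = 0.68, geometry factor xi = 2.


eta = (Ef/Em - 1)/(Ef/Em + xi) = (8.75 - 1)/(8.75 + 2) = 0.7209
E2 = Em*(1+xi*eta*Vf)/(1-eta*Vf) = 31.08 GPa

31.08 GPa


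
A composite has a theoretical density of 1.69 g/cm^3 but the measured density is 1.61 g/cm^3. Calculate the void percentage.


Void% = (rho_theo - rho_actual)/rho_theo * 100 = (1.69 - 1.61)/1.69 * 100 = 4.73%

4.73%


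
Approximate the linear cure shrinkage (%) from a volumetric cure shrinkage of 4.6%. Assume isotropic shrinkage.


Linear shrinkage ≈ vol_shrink/3 = 4.6/3 = 1.533%

1.533%


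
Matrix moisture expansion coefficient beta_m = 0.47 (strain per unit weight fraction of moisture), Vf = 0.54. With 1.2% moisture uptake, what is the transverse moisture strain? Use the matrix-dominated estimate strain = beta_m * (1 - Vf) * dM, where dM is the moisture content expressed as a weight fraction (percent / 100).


dM = 1.2/100 = 0.012
strain = beta_m * (1-Vf) * dM = 0.47 * 0.46 * 0.012 = 0.0025944

0.0025944


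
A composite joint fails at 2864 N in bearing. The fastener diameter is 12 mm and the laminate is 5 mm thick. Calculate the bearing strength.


sigma_br = F/(d*h) = 2864/(12*5) = 47.7 MPa

47.7 MPa


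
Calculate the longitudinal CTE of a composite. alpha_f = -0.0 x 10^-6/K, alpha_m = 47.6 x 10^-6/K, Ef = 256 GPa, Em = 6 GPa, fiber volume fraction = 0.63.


E1 = Ef*Vf + Em*(1-Vf) = 163.5
alpha_1 = (alpha_f*Ef*Vf + alpha_m*Em*(1-Vf))/E1 = 0.65 x 10^-6/K

0.65 x 10^-6/K


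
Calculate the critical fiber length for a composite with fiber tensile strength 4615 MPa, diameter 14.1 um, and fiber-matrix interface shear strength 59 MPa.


Lc = sigma_f * d / (2 * tau_i) = 4615 * 14.1 / (2 * 59) = 551.5 um

551.5 um


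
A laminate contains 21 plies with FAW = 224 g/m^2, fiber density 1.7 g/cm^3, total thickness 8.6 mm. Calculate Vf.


Vf = n * FAW / (rho_f * h * 1000) = 21 * 224 / (1.7 * 8.6 * 1000) = 0.3218

0.3218


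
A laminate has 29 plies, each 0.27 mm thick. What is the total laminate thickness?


h = n * t_ply = 29 * 0.27 = 7.83 mm

7.83 mm


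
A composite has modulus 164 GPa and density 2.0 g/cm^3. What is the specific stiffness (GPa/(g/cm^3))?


Specific stiffness = E/rho = 164/2.0 = 82.0 GPa/(g/cm^3)

82.0 GPa/(g/cm^3)


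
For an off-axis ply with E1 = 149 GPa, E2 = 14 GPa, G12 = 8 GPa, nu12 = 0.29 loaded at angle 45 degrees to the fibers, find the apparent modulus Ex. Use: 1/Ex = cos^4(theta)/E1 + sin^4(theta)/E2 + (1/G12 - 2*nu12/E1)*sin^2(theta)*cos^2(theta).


cos^4(45) = 0.25, sin^4(45) = 0.25, sin^2(45)*cos^2(45) = 0.25
1/G12 - 2*nu12/E1 = 1/8 - 2*0.29/149 = 0.121107 GPa^-1
1/Ex = 0.25/149 + 0.25/14 + 0.121107*0.25 = 0.0498118 GPa^-1
Ex = 20.08 GPa

20.08 GPa


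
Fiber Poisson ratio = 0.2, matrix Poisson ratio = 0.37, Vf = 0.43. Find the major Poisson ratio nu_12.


nu_12 = nu_f*Vf + nu_m*(1-Vf) = 0.2*0.43 + 0.37*0.57 = 0.2969

0.2969


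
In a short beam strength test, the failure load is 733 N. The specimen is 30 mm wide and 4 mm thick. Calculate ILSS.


ILSS = 3F/(4bh) = 3*733/(4*30*4) = 4.58 MPa

4.58 MPa


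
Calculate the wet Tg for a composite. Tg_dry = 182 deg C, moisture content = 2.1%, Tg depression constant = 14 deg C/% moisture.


Tg_wet = Tg_dry - k*moisture = 182 - 14*2.1 = 152.6 deg C

152.6 deg C


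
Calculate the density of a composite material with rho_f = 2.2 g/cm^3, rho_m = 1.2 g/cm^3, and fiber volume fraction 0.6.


rho_c = rho_f*Vf + rho_m*(1-Vf) = 2.2*0.6 + 1.2*0.4 = 1.8 g/cm^3

1.8 g/cm^3


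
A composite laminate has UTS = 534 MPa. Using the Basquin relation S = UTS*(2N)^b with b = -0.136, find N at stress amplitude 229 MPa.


N = 0.5 * (S/UTS)^(1/b) = 0.5 * (229/534)^(1/-0.136) = 252.7487 cycles

252.7487 cycles


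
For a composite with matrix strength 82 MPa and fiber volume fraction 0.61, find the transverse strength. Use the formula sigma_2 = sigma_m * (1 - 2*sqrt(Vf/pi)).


factor = 1 - 2*sqrt(0.61/pi) = 0.1187
sigma_2 = 82 * 0.1187 = 9.73 MPa

9.73 MPa


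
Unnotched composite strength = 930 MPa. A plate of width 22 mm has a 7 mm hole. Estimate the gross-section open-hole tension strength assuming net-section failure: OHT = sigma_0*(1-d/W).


OHT = sigma_0*(1-d/W) = 930*(1-7/22) = 634.1 MPa

634.1 MPa


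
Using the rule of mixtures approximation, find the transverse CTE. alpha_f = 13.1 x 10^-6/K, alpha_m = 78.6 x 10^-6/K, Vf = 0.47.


alpha_2 = alpha_f*Vf + alpha_m*(1-Vf) = 13.1*0.47 + 78.6*0.53 = 47.8 x 10^-6/K

47.8 x 10^-6/K


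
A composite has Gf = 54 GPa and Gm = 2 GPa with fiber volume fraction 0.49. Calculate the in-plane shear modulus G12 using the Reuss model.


1/G12 = Vf/Gf + (1-Vf)/Gm = 0.49/54 + 0.51/2
G12 = 3.79 GPa

3.79 GPa


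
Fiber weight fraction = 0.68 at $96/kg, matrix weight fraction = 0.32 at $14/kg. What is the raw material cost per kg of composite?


Cost = cost_f*Wf + cost_m*Wm = 96*0.68 + 14*0.32 = $69.76/kg

$69.76/kg


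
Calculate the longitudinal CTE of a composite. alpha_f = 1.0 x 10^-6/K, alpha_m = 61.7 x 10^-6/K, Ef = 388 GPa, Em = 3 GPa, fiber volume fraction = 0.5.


E1 = Ef*Vf + Em*(1-Vf) = 195.5
alpha_1 = (alpha_f*Ef*Vf + alpha_m*Em*(1-Vf))/E1 = 1.47 x 10^-6/K

1.47 x 10^-6/K


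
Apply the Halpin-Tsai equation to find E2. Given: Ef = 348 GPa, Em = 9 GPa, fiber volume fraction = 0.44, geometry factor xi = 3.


eta = (Ef/Em - 1)/(Ef/Em + xi) = (38.6667 - 1)/(38.6667 + 3) = 0.904
E2 = Em*(1+xi*eta*Vf)/(1-eta*Vf) = 32.78 GPa

32.78 GPa


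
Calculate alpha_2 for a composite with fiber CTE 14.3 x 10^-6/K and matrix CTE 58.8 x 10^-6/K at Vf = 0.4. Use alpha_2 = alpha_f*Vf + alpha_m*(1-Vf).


alpha_2 = alpha_f*Vf + alpha_m*(1-Vf) = 14.3*0.4 + 58.8*0.6 = 41.0 x 10^-6/K

41.0 x 10^-6/K


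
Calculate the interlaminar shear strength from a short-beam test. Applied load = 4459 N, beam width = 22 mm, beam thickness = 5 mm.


ILSS = 3F/(4bh) = 3*4459/(4*22*5) = 30.4 MPa

30.4 MPa


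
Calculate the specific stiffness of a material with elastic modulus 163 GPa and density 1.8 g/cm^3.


Specific stiffness = E/rho = 163/1.8 = 90.6 GPa/(g/cm^3)

90.6 GPa/(g/cm^3)


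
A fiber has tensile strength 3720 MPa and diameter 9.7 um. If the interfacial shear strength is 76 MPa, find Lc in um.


Lc = sigma_f * d / (2 * tau_i) = 3720 * 9.7 / (2 * 76) = 237.4 um

237.4 um


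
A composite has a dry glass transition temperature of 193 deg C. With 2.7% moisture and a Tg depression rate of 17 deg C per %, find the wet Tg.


Tg_wet = Tg_dry - k*moisture = 193 - 17*2.7 = 147.1 deg C

147.1 deg C


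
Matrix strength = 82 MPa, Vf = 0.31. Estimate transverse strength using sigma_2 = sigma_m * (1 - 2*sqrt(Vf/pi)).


factor = 1 - 2*sqrt(0.31/pi) = 0.3717
sigma_2 = 82 * 0.3717 = 30.48 MPa

30.48 MPa


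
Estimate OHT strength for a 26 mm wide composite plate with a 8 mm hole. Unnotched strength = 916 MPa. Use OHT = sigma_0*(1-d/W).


OHT = sigma_0*(1-d/W) = 916*(1-8/26) = 634.2 MPa

634.2 MPa


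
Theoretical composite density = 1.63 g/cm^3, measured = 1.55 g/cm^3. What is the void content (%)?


Void% = (rho_theo - rho_actual)/rho_theo * 100 = (1.63 - 1.55)/1.63 * 100 = 4.91%

4.91%


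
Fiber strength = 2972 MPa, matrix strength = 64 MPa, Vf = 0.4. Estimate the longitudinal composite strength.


sigma_1 = sigma_f*Vf + sigma_m*(1-Vf) = 2972*0.4 + 64*0.6 = 1227.2 MPa

1227.2 MPa


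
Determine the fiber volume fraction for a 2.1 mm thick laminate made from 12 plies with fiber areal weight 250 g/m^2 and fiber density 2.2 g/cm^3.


Vf = n * FAW / (rho_f * h * 1000) = 12 * 250 / (2.2 * 2.1 * 1000) = 0.6494

0.6494


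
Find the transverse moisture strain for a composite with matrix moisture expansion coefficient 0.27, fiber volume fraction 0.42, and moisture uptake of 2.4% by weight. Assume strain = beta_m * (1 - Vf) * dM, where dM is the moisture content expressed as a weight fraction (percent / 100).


dM = 2.4/100 = 0.024
strain = beta_m * (1-Vf) * dM = 0.27 * 0.58 * 0.024 = 0.0037584

0.0037584


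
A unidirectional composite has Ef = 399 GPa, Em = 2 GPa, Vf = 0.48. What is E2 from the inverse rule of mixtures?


1/E2 = Vf/Ef + (1-Vf)/Em = 0.48/399 + 0.52/2
E2 = 3.83 GPa

3.83 GPa


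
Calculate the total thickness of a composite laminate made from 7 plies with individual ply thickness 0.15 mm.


h = n * t_ply = 7 * 0.15 = 1.05 mm

1.05 mm


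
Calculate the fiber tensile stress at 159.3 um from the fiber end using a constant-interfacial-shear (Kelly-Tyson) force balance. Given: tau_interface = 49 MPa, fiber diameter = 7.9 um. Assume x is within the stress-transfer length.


Force balance: sigma_f * (pi*d^2/4) = tau * (pi*d) * x  ->  sigma_f = 4 * tau * x / d
sigma_f = 4 * 49 * 159.3 / 7.9 = 3952.3 MPa

3952.3 MPa


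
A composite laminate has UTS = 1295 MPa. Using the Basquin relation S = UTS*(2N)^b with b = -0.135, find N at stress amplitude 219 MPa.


N = 0.5 * (S/UTS)^(1/b) = 0.5 * (219/1295)^(1/-0.135) = 260733.6401 cycles

260733.6401 cycles


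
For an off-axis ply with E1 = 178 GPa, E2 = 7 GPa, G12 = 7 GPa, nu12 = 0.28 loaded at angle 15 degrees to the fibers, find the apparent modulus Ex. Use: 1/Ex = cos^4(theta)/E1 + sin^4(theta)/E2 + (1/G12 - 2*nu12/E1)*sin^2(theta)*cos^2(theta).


cos^4(15) = 0.870513, sin^4(15) = 0.004487, sin^2(15)*cos^2(15) = 0.0625
1/G12 - 2*nu12/E1 = 1/7 - 2*0.28/178 = 0.139711 GPa^-1
1/Ex = 0.870513/178 + 0.004487/7 + 0.139711*0.0625 = 0.0142635 GPa^-1
Ex = 70.11 GPa

70.11 GPa


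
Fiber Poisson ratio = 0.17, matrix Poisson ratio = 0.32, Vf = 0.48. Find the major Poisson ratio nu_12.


nu_12 = nu_f*Vf + nu_m*(1-Vf) = 0.17*0.48 + 0.32*0.52 = 0.248

0.248


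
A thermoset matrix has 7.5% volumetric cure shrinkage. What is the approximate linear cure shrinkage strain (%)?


Linear shrinkage ≈ vol_shrink/3 = 7.5/3 = 2.5%

2.5%


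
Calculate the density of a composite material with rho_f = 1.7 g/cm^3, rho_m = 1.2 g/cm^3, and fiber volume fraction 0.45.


rho_c = rho_f*Vf + rho_m*(1-Vf) = 1.7*0.45 + 1.2*0.55 = 1.425 g/cm^3

1.425 g/cm^3


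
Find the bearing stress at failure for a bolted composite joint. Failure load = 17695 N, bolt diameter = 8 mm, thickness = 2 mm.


sigma_br = F/(d*h) = 17695/(8*2) = 1105.9 MPa

1105.9 MPa


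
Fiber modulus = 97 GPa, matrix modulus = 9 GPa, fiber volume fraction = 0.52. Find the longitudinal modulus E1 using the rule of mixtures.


E1 = Ef*Vf + Em*(1-Vf) = 97*0.52 + 9*0.48 = 54.76 GPa

54.76 GPa


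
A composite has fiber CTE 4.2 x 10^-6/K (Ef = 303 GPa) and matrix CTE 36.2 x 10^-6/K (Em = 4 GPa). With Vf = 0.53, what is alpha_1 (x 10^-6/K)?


E1 = Ef*Vf + Em*(1-Vf) = 162.47
alpha_1 = (alpha_f*Ef*Vf + alpha_m*Em*(1-Vf))/E1 = 4.57 x 10^-6/K

4.57 x 10^-6/K


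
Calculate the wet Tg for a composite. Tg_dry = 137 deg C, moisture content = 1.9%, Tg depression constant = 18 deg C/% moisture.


Tg_wet = Tg_dry - k*moisture = 137 - 18*1.9 = 102.8 deg C

102.8 deg C


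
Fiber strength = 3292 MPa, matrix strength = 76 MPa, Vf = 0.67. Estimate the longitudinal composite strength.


sigma_1 = sigma_f*Vf + sigma_m*(1-Vf) = 3292*0.67 + 76*0.33 = 2230.7 MPa

2230.7 MPa


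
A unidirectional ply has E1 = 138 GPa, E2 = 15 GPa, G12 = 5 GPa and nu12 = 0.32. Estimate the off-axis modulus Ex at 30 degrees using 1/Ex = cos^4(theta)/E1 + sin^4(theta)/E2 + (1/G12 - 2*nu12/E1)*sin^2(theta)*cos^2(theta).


cos^4(30) = 0.5625, sin^4(30) = 0.0625, sin^2(30)*cos^2(30) = 0.1875
1/G12 - 2*nu12/E1 = 1/5 - 2*0.32/138 = 0.195362 GPa^-1
1/Ex = 0.5625/138 + 0.0625/15 + 0.195362*0.1875 = 0.0448732 GPa^-1
Ex = 22.29 GPa

22.29 GPa


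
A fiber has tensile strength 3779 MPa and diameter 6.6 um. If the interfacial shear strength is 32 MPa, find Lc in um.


Lc = sigma_f * d / (2 * tau_i) = 3779 * 6.6 / (2 * 32) = 389.7 um

389.7 um


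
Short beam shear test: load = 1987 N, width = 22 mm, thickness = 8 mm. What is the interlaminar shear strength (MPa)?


ILSS = 3F/(4bh) = 3*1987/(4*22*8) = 8.47 MPa

8.47 MPa


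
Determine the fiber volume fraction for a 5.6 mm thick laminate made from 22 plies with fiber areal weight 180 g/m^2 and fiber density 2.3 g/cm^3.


Vf = n * FAW / (rho_f * h * 1000) = 22 * 180 / (2.3 * 5.6 * 1000) = 0.3075

0.3075


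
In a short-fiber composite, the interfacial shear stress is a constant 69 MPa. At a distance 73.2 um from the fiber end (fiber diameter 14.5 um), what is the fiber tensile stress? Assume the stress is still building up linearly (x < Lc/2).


Force balance: sigma_f * (pi*d^2/4) = tau * (pi*d) * x  ->  sigma_f = 4 * tau * x / d
sigma_f = 4 * 69 * 73.2 / 14.5 = 1393.3 MPa

1393.3 MPa


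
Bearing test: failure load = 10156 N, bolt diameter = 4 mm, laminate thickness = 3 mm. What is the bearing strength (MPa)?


sigma_br = F/(d*h) = 10156/(4*3) = 846.3 MPa

846.3 MPa


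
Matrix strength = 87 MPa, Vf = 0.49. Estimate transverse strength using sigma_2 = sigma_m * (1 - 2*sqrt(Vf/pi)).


factor = 1 - 2*sqrt(0.49/pi) = 0.2101
sigma_2 = 87 * 0.2101 = 18.28 MPa

18.28 MPa


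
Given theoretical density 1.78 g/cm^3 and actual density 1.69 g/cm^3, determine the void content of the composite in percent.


Void% = (rho_theo - rho_actual)/rho_theo * 100 = (1.78 - 1.69)/1.78 * 100 = 5.06%

5.06%


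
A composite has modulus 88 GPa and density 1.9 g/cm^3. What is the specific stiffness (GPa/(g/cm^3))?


Specific stiffness = E/rho = 88/1.9 = 46.3 GPa/(g/cm^3)

46.3 GPa/(g/cm^3)


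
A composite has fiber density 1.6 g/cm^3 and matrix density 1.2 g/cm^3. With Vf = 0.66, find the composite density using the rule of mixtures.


rho_c = rho_f*Vf + rho_m*(1-Vf) = 1.6*0.66 + 1.2*0.34 = 1.464 g/cm^3

1.464 g/cm^3


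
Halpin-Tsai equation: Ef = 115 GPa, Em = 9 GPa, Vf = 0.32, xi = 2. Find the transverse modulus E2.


eta = (Ef/Em - 1)/(Ef/Em + xi) = (12.7778 - 1)/(12.7778 + 2) = 0.797
E2 = Em*(1+xi*eta*Vf)/(1-eta*Vf) = 18.24 GPa

18.24 GPa


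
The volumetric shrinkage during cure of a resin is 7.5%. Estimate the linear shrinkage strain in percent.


Linear shrinkage ≈ vol_shrink/3 = 7.5/3 = 2.5%

2.5%


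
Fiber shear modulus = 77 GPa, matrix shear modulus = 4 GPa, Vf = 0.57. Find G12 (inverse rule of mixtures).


1/G12 = Vf/Gf + (1-Vf)/Gm = 0.57/77 + 0.43/4
G12 = 8.7 GPa

8.7 GPa


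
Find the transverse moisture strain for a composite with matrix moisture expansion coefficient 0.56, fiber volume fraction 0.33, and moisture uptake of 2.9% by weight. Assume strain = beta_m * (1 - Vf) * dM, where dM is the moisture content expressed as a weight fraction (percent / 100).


dM = 2.9/100 = 0.029
strain = beta_m * (1-Vf) * dM = 0.56 * 0.67 * 0.029 = 0.0108808

0.0108808


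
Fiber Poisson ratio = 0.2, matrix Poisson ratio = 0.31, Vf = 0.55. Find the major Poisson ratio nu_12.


nu_12 = nu_f*Vf + nu_m*(1-Vf) = 0.2*0.55 + 0.31*0.45 = 0.2495

0.2495


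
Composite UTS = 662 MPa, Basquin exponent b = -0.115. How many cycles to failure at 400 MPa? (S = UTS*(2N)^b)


N = 0.5 * (S/UTS)^(1/b) = 0.5 * (400/662)^(1/-0.115) = 39.9541 cycles

39.9541 cycles


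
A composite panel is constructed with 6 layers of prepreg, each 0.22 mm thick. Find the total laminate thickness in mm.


h = n * t_ply = 6 * 0.22 = 1.32 mm

1.32 mm


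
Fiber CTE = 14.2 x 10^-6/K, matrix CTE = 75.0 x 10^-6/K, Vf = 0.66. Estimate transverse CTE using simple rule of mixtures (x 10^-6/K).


alpha_2 = alpha_f*Vf + alpha_m*(1-Vf) = 14.2*0.66 + 75.0*0.34 = 34.9 x 10^-6/K

34.9 x 10^-6/K


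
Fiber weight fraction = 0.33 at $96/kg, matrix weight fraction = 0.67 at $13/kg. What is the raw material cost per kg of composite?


Cost = cost_f*Wf + cost_m*Wm = 96*0.33 + 13*0.67 = $40.39/kg

$40.39/kg


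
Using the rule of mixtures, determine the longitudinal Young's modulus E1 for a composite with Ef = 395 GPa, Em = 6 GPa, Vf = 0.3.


E1 = Ef*Vf + Em*(1-Vf) = 395*0.3 + 6*0.7 = 122.7 GPa

122.7 GPa


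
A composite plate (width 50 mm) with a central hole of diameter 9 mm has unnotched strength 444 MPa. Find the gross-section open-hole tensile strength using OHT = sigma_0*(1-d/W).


OHT = sigma_0*(1-d/W) = 444*(1-9/50) = 364.1 MPa

364.1 MPa


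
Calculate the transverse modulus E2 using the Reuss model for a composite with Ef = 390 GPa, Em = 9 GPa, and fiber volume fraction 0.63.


1/E2 = Vf/Ef + (1-Vf)/Em = 0.63/390 + 0.37/9
E2 = 23.4 GPa

23.4 GPa


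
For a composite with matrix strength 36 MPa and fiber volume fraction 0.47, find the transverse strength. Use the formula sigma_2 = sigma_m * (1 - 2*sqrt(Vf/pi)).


factor = 1 - 2*sqrt(0.47/pi) = 0.2264
sigma_2 = 36 * 0.2264 = 8.15 MPa

8.15 MPa


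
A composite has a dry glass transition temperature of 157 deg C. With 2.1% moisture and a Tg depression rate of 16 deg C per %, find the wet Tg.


Tg_wet = Tg_dry - k*moisture = 157 - 16*2.1 = 123.4 deg C

123.4 deg C


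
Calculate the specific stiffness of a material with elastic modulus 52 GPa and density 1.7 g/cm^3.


Specific stiffness = E/rho = 52/1.7 = 30.6 GPa/(g/cm^3)

30.6 GPa/(g/cm^3)


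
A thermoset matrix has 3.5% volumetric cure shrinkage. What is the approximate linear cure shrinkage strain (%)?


Linear shrinkage ≈ vol_shrink/3 = 3.5/3 = 1.167%

1.167%


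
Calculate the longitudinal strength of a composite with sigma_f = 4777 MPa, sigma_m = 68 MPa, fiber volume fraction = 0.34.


sigma_1 = sigma_f*Vf + sigma_m*(1-Vf) = 4777*0.34 + 68*0.66 = 1669.1 MPa

1669.1 MPa


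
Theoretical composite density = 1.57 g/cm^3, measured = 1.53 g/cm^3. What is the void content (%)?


Void% = (rho_theo - rho_actual)/rho_theo * 100 = (1.57 - 1.53)/1.57 * 100 = 2.55%

2.55%


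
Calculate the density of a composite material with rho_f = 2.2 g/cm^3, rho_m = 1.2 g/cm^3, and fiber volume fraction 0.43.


rho_c = rho_f*Vf + rho_m*(1-Vf) = 2.2*0.43 + 1.2*0.57 = 1.63 g/cm^3

1.63 g/cm^3


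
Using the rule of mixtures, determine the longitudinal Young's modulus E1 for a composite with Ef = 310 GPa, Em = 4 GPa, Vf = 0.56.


E1 = Ef*Vf + Em*(1-Vf) = 310*0.56 + 4*0.44 = 175.36 GPa

175.36 GPa


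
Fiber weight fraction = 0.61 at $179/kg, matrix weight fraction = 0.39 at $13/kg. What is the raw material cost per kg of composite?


Cost = cost_f*Wf + cost_m*Wm = 179*0.61 + 13*0.39 = $114.26/kg

$114.26/kg


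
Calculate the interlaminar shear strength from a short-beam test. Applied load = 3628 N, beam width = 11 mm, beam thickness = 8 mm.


ILSS = 3F/(4bh) = 3*3628/(4*11*8) = 30.92 MPa

30.92 MPa


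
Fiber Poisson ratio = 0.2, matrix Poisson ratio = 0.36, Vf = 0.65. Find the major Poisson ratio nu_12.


nu_12 = nu_f*Vf + nu_m*(1-Vf) = 0.2*0.65 + 0.36*0.35 = 0.256

0.256


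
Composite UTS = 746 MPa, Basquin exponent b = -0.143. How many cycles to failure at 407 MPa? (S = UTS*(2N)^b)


N = 0.5 * (S/UTS)^(1/b) = 0.5 * (407/746)^(1/-0.143) = 34.6052 cycles

34.6052 cycles


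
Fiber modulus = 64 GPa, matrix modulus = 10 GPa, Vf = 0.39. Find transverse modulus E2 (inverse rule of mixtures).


1/E2 = Vf/Ef + (1-Vf)/Em = 0.39/64 + 0.61/10
E2 = 14.9 GPa

14.9 GPa


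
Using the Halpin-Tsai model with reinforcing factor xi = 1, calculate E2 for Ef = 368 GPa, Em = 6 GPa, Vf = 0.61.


eta = (Ef/Em - 1)/(Ef/Em + xi) = (61.3333 - 1)/(61.3333 + 1) = 0.9679
E2 = Em*(1+xi*eta*Vf)/(1-eta*Vf) = 23.3 GPa

23.3 GPa


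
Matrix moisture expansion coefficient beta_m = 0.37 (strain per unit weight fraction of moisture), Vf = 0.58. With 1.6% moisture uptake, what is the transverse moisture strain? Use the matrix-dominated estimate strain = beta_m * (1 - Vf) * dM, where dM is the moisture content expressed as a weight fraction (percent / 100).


dM = 1.6/100 = 0.016
strain = beta_m * (1-Vf) * dM = 0.37 * 0.42 * 0.016 = 0.0024864

0.0024864


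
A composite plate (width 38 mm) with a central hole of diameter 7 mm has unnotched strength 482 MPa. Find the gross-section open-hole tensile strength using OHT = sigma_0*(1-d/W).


OHT = sigma_0*(1-d/W) = 482*(1-7/38) = 393.2 MPa

393.2 MPa


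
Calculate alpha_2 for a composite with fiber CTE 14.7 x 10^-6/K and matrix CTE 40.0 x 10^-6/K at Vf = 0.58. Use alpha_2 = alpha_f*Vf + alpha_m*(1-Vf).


alpha_2 = alpha_f*Vf + alpha_m*(1-Vf) = 14.7*0.58 + 40.0*0.42 = 25.3 x 10^-6/K

25.3 x 10^-6/K


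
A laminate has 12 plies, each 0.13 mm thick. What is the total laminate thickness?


h = n * t_ply = 12 * 0.13 = 1.56 mm

1.56 mm


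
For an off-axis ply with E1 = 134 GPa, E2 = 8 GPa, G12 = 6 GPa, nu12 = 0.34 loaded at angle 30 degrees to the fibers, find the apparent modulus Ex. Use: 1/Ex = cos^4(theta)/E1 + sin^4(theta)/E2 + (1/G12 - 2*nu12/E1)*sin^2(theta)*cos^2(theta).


cos^4(30) = 0.5625, sin^4(30) = 0.0625, sin^2(30)*cos^2(30) = 0.1875
1/G12 - 2*nu12/E1 = 1/6 - 2*0.34/134 = 0.161592 GPa^-1
1/Ex = 0.5625/134 + 0.0625/8 + 0.161592*0.1875 = 0.0423088 GPa^-1
Ex = 23.64 GPa

23.64 GPa


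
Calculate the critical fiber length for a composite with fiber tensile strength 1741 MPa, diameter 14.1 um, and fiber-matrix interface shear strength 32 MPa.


Lc = sigma_f * d / (2 * tau_i) = 1741 * 14.1 / (2 * 32) = 383.6 um

383.6 um


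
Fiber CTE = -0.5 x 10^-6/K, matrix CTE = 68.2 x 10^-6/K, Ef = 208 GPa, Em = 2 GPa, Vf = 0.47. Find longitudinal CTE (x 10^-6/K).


E1 = Ef*Vf + Em*(1-Vf) = 98.82
alpha_1 = (alpha_f*Ef*Vf + alpha_m*Em*(1-Vf))/E1 = 0.24 x 10^-6/K

0.24 x 10^-6/K


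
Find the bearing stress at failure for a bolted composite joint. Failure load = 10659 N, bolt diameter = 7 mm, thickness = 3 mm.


sigma_br = F/(d*h) = 10659/(7*3) = 507.6 MPa

507.6 MPa


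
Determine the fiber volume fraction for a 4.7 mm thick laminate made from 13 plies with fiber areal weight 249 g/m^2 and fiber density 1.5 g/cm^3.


Vf = n * FAW / (rho_f * h * 1000) = 13 * 249 / (1.5 * 4.7 * 1000) = 0.4591

0.4591


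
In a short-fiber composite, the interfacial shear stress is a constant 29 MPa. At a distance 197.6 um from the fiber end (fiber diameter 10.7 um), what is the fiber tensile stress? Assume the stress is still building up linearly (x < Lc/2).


Force balance: sigma_f * (pi*d^2/4) = tau * (pi*d) * x  ->  sigma_f = 4 * tau * x / d
sigma_f = 4 * 29 * 197.6 / 10.7 = 2142.2 MPa

2142.2 MPa


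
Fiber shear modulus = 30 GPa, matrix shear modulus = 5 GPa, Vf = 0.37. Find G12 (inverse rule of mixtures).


1/G12 = Vf/Gf + (1-Vf)/Gm = 0.37/30 + 0.63/5
G12 = 7.23 GPa

7.23 GPa


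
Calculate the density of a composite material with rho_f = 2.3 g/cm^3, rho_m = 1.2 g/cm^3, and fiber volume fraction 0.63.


rho_c = rho_f*Vf + rho_m*(1-Vf) = 2.3*0.63 + 1.2*0.37 = 1.893 g/cm^3

1.893 g/cm^3


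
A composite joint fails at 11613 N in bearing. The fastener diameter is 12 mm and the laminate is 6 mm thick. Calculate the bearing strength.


sigma_br = F/(d*h) = 11613/(12*6) = 161.3 MPa

161.3 MPa


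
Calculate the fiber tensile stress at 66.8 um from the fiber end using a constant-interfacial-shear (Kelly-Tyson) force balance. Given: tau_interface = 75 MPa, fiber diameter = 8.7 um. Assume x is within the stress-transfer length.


Force balance: sigma_f * (pi*d^2/4) = tau * (pi*d) * x  ->  sigma_f = 4 * tau * x / d
sigma_f = 4 * 75 * 66.8 / 8.7 = 2303.4 MPa

2303.4 MPa


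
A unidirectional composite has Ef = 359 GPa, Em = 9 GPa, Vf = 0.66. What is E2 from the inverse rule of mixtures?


1/E2 = Vf/Ef + (1-Vf)/Em = 0.66/359 + 0.34/9
E2 = 25.24 GPa

25.24 GPa


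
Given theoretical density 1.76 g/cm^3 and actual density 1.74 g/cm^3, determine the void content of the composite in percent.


Void% = (rho_theo - rho_actual)/rho_theo * 100 = (1.76 - 1.74)/1.76 * 100 = 1.14%

1.14%


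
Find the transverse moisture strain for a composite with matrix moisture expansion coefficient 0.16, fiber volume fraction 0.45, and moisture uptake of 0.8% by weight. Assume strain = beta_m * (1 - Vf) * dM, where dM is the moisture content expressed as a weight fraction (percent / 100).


dM = 0.8/100 = 0.008
strain = beta_m * (1-Vf) * dM = 0.16 * 0.55 * 0.008 = 0.000704

0.000704


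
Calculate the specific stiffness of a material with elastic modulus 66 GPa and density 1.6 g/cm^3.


Specific stiffness = E/rho = 66/1.6 = 41.3 GPa/(g/cm^3)

41.3 GPa/(g/cm^3)


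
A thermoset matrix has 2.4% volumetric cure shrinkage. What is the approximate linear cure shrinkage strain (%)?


Linear shrinkage ≈ vol_shrink/3 = 2.4/3 = 0.8%

0.8%


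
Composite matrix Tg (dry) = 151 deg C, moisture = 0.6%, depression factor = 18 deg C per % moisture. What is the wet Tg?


Tg_wet = Tg_dry - k*moisture = 151 - 18*0.6 = 140.2 deg C

140.2 deg C


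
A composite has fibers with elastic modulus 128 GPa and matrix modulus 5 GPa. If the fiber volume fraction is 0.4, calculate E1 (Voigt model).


E1 = Ef*Vf + Em*(1-Vf) = 128*0.4 + 5*0.6 = 54.2 GPa

54.2 GPa


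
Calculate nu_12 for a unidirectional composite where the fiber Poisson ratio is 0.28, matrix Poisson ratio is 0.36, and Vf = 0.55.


nu_12 = nu_f*Vf + nu_m*(1-Vf) = 0.28*0.55 + 0.36*0.45 = 0.316

0.316


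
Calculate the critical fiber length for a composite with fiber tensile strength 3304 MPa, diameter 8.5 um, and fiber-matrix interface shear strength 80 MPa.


Lc = sigma_f * d / (2 * tau_i) = 3304 * 8.5 / (2 * 80) = 175.5 um

175.5 um


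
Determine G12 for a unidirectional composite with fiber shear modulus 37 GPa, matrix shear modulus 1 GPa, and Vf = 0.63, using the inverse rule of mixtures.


1/G12 = Vf/Gf + (1-Vf)/Gm = 0.63/37 + 0.37/1
G12 = 2.58 GPa

2.58 GPa


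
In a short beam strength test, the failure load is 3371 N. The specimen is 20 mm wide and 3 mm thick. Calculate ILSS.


ILSS = 3F/(4bh) = 3*3371/(4*20*3) = 42.14 MPa

42.14 MPa


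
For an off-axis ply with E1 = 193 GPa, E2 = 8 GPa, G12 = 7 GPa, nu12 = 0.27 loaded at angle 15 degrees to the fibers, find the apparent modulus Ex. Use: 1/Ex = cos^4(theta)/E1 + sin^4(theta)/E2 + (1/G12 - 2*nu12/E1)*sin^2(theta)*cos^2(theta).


cos^4(15) = 0.870513, sin^4(15) = 0.004487, sin^2(15)*cos^2(15) = 0.0625
1/G12 - 2*nu12/E1 = 1/7 - 2*0.27/193 = 0.140059 GPa^-1
1/Ex = 0.870513/193 + 0.004487/8 + 0.140059*0.0625 = 0.013825 GPa^-1
Ex = 72.33 GPa

72.33 GPa


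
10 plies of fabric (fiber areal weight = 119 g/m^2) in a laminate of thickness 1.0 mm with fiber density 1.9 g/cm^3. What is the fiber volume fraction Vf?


Vf = n * FAW / (rho_f * h * 1000) = 10 * 119 / (1.9 * 1.0 * 1000) = 0.6263

0.6263


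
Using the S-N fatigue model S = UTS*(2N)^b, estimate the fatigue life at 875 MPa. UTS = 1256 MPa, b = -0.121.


N = 0.5 * (S/UTS)^(1/b) = 0.5 * (875/1256)^(1/-0.121) = 9.9160 cycles

9.9160 cycles


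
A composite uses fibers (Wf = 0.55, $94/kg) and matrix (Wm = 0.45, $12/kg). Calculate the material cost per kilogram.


Cost = cost_f*Wf + cost_m*Wm = 94*0.55 + 12*0.45 = $57.1/kg

$57.1/kg


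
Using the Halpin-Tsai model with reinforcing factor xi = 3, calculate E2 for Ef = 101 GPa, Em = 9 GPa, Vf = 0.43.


eta = (Ef/Em - 1)/(Ef/Em + xi) = (11.2222 - 1)/(11.2222 + 3) = 0.7188
E2 = Em*(1+xi*eta*Vf)/(1-eta*Vf) = 25.1 GPa

25.1 GPa


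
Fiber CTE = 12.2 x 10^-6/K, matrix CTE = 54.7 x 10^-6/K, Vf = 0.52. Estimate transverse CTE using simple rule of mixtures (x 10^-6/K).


alpha_2 = alpha_f*Vf + alpha_m*(1-Vf) = 12.2*0.52 + 54.7*0.48 = 32.6 x 10^-6/K

32.6 x 10^-6/K


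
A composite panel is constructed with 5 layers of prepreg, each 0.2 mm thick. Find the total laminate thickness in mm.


h = n * t_ply = 5 * 0.2 = 1.0 mm

1.0 mm


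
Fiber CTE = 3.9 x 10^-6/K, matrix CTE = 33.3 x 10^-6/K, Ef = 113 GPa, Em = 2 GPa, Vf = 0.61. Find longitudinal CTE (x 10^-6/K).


E1 = Ef*Vf + Em*(1-Vf) = 69.71
alpha_1 = (alpha_f*Ef*Vf + alpha_m*Em*(1-Vf))/E1 = 4.23 x 10^-6/K

4.23 x 10^-6/K


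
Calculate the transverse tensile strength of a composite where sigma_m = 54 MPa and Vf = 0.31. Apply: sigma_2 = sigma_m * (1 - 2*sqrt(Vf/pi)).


factor = 1 - 2*sqrt(0.31/pi) = 0.3717
sigma_2 = 54 * 0.3717 = 20.07 MPa

20.07 MPa


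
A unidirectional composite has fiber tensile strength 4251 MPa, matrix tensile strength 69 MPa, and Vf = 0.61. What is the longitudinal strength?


sigma_1 = sigma_f*Vf + sigma_m*(1-Vf) = 4251*0.61 + 69*0.39 = 2620.0 MPa

2620.0 MPa


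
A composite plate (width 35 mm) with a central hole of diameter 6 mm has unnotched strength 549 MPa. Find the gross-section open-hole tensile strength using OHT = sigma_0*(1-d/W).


OHT = sigma_0*(1-d/W) = 549*(1-6/35) = 454.9 MPa

454.9 MPa


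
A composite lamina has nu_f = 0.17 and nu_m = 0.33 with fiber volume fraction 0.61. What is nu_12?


nu_12 = nu_f*Vf + nu_m*(1-Vf) = 0.17*0.61 + 0.33*0.39 = 0.2324

0.2324


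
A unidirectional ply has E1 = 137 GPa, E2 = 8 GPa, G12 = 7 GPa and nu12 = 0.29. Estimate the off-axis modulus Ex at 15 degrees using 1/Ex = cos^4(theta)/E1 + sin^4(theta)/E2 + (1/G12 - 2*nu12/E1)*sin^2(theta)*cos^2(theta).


cos^4(15) = 0.870513, sin^4(15) = 0.004487, sin^2(15)*cos^2(15) = 0.0625
1/G12 - 2*nu12/E1 = 1/7 - 2*0.29/137 = 0.138624 GPa^-1
1/Ex = 0.870513/137 + 0.004487/8 + 0.138624*0.0625 = 0.015579 GPa^-1
Ex = 64.19 GPa

64.19 GPa


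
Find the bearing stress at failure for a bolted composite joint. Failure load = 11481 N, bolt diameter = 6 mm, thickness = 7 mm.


sigma_br = F/(d*h) = 11481/(6*7) = 273.4 MPa

273.4 MPa


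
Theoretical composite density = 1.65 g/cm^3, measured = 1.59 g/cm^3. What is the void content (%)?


Void% = (rho_theo - rho_actual)/rho_theo * 100 = (1.65 - 1.59)/1.65 * 100 = 3.64%

3.64%


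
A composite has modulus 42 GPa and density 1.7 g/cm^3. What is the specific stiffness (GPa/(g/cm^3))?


Specific stiffness = E/rho = 42/1.7 = 24.7 GPa/(g/cm^3)

24.7 GPa/(g/cm^3)


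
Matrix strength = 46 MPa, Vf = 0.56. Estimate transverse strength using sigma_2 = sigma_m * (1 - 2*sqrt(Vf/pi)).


factor = 1 - 2*sqrt(0.56/pi) = 0.1556
sigma_2 = 46 * 0.1556 = 7.16 MPa

7.16 MPa


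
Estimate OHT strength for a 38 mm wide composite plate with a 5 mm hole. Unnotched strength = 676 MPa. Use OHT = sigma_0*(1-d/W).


OHT = sigma_0*(1-d/W) = 676*(1-5/38) = 587.1 MPa

587.1 MPa


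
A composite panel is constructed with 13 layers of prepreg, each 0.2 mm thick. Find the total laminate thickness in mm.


h = n * t_ply = 13 * 0.2 = 2.6 mm

2.6 mm


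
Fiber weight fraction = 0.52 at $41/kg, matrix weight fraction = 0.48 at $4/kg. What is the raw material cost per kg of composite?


Cost = cost_f*Wf + cost_m*Wm = 41*0.52 + 4*0.48 = $23.24/kg

$23.24/kg


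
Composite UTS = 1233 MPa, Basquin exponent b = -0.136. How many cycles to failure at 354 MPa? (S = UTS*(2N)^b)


N = 0.5 * (S/UTS)^(1/b) = 0.5 * (354/1233)^(1/-0.136) = 4830.2392 cycles

4830.2392 cycles


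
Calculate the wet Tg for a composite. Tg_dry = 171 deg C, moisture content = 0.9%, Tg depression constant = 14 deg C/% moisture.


Tg_wet = Tg_dry - k*moisture = 171 - 14*0.9 = 158.4 deg C

158.4 deg C


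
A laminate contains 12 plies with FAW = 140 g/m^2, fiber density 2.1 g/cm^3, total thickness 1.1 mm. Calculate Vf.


Vf = n * FAW / (rho_f * h * 1000) = 12 * 140 / (2.1 * 1.1 * 1000) = 0.7273

0.7273


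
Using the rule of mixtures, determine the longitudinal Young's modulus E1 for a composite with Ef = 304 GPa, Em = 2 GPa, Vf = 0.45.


E1 = Ef*Vf + Em*(1-Vf) = 304*0.45 + 2*0.55 = 137.9 GPa

137.9 GPa


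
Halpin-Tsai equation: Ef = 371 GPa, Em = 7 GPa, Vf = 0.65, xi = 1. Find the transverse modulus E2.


eta = (Ef/Em - 1)/(Ef/Em + xi) = (53.0 - 1)/(53.0 + 1) = 0.963
E2 = Em*(1+xi*eta*Vf)/(1-eta*Vf) = 30.43 GPa

30.43 GPa


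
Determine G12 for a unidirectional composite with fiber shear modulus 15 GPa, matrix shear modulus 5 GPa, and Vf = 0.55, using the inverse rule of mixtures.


1/G12 = Vf/Gf + (1-Vf)/Gm = 0.55/15 + 0.45/5
G12 = 7.89 GPa

7.89 GPa


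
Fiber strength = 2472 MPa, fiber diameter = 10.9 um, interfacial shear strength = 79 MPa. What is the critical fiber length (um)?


Lc = sigma_f * d / (2 * tau_i) = 2472 * 10.9 / (2 * 79) = 170.5 um

170.5 um


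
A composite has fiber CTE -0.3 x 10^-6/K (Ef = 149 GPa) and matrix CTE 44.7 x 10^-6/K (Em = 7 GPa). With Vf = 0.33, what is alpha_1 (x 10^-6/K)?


E1 = Ef*Vf + Em*(1-Vf) = 53.86
alpha_1 = (alpha_f*Ef*Vf + alpha_m*Em*(1-Vf))/E1 = 3.62 x 10^-6/K

3.62 x 10^-6/K


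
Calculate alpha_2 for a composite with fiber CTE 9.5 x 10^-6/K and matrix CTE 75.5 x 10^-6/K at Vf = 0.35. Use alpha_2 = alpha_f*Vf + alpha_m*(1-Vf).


alpha_2 = alpha_f*Vf + alpha_m*(1-Vf) = 9.5*0.35 + 75.5*0.65 = 52.4 x 10^-6/K

52.4 x 10^-6/K


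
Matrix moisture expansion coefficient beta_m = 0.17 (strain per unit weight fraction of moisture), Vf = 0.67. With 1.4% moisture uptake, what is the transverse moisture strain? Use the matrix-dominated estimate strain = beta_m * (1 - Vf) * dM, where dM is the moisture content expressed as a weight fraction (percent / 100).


dM = 1.4/100 = 0.014
strain = beta_m * (1-Vf) * dM = 0.17 * 0.33 * 0.014 = 0.0007854

0.0007854
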